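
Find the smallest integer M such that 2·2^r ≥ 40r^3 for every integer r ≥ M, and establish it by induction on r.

M = 17

At r = 16: 131072 < 163840, so the inequality fails and M ≥ 17. We prove 2·2^r ≥ 40r^3 for all r ≥ 17.
For the base case r = 17: 2·2^r = 262144 and 40r^3 = 196520, so 262144 ≥ 196520.
Inductive step: suppose the statement holds for some m ≥ 17, so 2·2^m ≥ 40m^3.
Then 2·2^(m + 1) = 2·(2·2^m) ≥ 2·(40m^3).
Also, for m ≥ 17 we have 2·(40m^3) ≥ 40(m+1)^3, since 2 ≥ (1 + 1/m)^3 for all m ≥ 17.
Combining, 2·2^(m + 1) ≥ 40(m+1)^3.
This completes the induction.
Hence the smallest such M is 17.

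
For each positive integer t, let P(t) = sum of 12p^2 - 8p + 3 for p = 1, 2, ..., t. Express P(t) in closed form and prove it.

We claim P(t) = t(4t^2 + 2t + 1) for all t ≥ 1.
Base case (t = 1): P(1) = 7, and the closed form gives 7. They agree.
Suppose the result is true for t = p, so P(p) = p(4p^2 + 2p + 1).
Then P(p+1) = P(p) + (12p^2 + 16p + 7) = (p(4p^2 + 2p + 1)) + (12p^2 + 16p + 7).
Simplifying, P(p+1) = (p + 1)(4p^2 + 10p + 7) = (p+1)(4(p+1)^2 + 2(p+1) + 1),
which is the closed form with t = p+1.
Hence, by induction on t, the claim holds for every t ≥ 1.

P(t) = t(4t^2 + 2t + 1)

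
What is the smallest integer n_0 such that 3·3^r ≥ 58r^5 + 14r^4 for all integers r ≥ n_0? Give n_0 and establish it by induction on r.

n_0 = 16

At r = 15: 43046721 < 44752500, so the inequality fails and n_0 ≥ 16. We prove 3·3^r ≥ 58r^5 + 14r^4 for all r ≥ 16.
When r = 16: 3·3^r = 129140163 and 58r^5 + 14r^4 = 61734912, so 129140163 ≥ 61734912.
Inductive step: suppose the statement holds for some j ≥ 16, so 3·3^j ≥ 58j^5 + 14j^4.
Then 3·3^(j + 1) = 3·(3·3^j) ≥ 3·(58j^5 + 14j^4).
Also, for j ≥ 16 we have 3·(58j^5 + 14j^4) ≥ 58(j+1)^5 + 14(j+1)^4, since 3·(58j^5 + 14j^4) − (58(j+1)^5 + 14(j+1)^4) = 116j^5 - 262j^4 - 636j^3 - 664j^2 - 346j - 72, which is nonnegative for all j ≥ 16.
Combining, 3·3^(j + 1) ≥ 58(j+1)^5 + 14(j+1)^4.
Hence, by induction on r, the claim holds for every r ≥ 16.
Hence the smallest such n_0 is 16.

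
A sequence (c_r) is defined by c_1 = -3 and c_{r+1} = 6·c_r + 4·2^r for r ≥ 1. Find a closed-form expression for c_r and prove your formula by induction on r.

c_r = -2^r - 6^(r - 1)

Computing the first terms: c_1 = -3, c_2 = -10, c_3 = -44. This suggests c_r = -2^r - 6^(r - 1).
For the base case r = 1: the formula gives -3 = -3 = c_1.
For the inductive step, assume it holds for an arbitrary p ≥ 1, so c_p = -2^p - 6^(p - 1).
Then c_{p+1} = 6·c_p + 4·2^p = 6·(-2^p - 6^(p - 1)) + 4·2^p = -2^(p + 1) - 6^p = -2^(p+1) - 6^((p+1) - 1),
which is the claimed formula at r = p+1.
Hence, by induction on r, the claim holds for every r ≥ 1.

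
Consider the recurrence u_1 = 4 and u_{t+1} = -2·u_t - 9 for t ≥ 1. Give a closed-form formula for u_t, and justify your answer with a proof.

u_t = 7(-2)^(t - 1) - 3

Computing the first terms: u_1 = 4, u_2 = -17, u_3 = 25. This suggests u_t = 7(-2)^(t - 1) - 3.
For the base case t = 1: the formula gives 4 = 4 = u_1.
Inductive step: suppose the statement holds for some k ≥ 1, so u_k = 7(-2)^(k - 1) - 3.
Then u_{k+1} = -2·u_k - 9 = -2·(7(-2)^(k - 1) - 3) - 9 = 7(-2)^k - 3 = 7(-2)^((k+1) - 1) - 3,
which is the claimed formula at t = k+1.
By the principle of mathematical induction, the result holds for all t ≥ 1.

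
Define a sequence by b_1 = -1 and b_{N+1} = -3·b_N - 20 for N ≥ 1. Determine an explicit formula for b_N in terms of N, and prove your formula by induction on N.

b_N = 4(-3)^(N - 1) - 5

Computing the first terms: b_1 = -1, b_2 = -17, b_3 = 31. This suggests b_N = 4(-3)^(N - 1) - 5.
Base case (N = 1): the formula gives -1 = -1 = b_1.
For the inductive step, assume it holds for an arbitrary r ≥ 1, so b_r = 4(-3)^(r - 1) - 5.
Then b_{r+1} = -3·b_r - 20 = -3·(4(-3)^(r - 1) - 5) - 20 = 4(-3)^r - 5 = 4(-3)^((r+1) - 1) - 5,
which is the claimed formula at N = r+1.
This completes the induction.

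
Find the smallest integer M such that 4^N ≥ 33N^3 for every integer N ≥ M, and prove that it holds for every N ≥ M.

M = 7

At N = 6: 4096 < 7128, so the inequality fails and M ≥ 7. We prove 4^N ≥ 33N^3 for all N ≥ 7.
Base step (N = 7): 4^N = 16384 and 33N^3 = 11319, so 16384 ≥ 11319.
For the inductive step, assume it holds for an arbitrary m ≥ 7, so 4^m ≥ 33m^3.
Then 4^(m + 1) = 4·(4^m) ≥ 4·(33m^3).
Also, for m ≥ 7 we have 4·(33m^3) ≥ 33(m+1)^3, since 4 ≥ (1 + 1/m)^3 for all m ≥ 7.
Combining, 4^(m + 1) ≥ 33(m+1)^3.
By the principle of mathematical induction, the result holds for all N ≥ 7.
Hence the smallest such M is 7.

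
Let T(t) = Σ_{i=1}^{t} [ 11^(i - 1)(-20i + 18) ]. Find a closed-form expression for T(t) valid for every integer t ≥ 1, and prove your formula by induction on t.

T(t) = 2·11^t(-t + 1) - 2

We claim T(t) = 2·11^t(-t + 1) - 2 for all t ≥ 1.
Base step (t = 1): T(1) = -2, and the closed form gives -2. They agree.
Suppose the result is true for t = i, so T(i) = 2·11^i(-i + 1) - 2.
Then T(i+1) = T(i) + (11^i(-20i - 2)) = (2·11^i(-i + 1) - 2) + (11^i(-20i - 2)).
Simplifying, T(i+1) = -22·11^i·i - 2 = 2·11^(i+1)(-(i+1) + 1) - 2,
which is the closed form with t = i+1.
This completes the induction.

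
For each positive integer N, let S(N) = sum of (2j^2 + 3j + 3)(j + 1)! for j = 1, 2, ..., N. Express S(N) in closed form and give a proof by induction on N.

We claim S(N) = (2N + 1)(N + 2)! - 2 for all N ≥ 1.
For the base case N = 1: S(1) = 16, and the closed form gives 16. They agree.
Suppose the result is true for N = j, so S(j) = (2j + 1)(j + 2)! - 2.
Then S(j+1) = S(j) + ((2j^2 + 7j + 8)(j + 2)!) = ((2j + 1)(j + 2)! - 2) + ((2j^2 + 7j + 8)(j + 2)!).
Simplifying, S(j+1) = (2(j+1) + 1)((j+1) + 2)! - 2,
which is the closed form with N = j+1.
This completes the induction.

S(N) = (2N + 1)(N + 2)! - 2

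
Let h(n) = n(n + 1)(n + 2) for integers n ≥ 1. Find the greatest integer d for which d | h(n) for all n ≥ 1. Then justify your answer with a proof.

d = 6

Computing the first values: h(1) = 6 and h(2) = 24; gcd(6, 24) = 6, so d ≤ 6.
We prove 6 | n(n + 1)(n + 2) for all n ≥ 1 by induction on n.
When n = 1: h(1) = 6 = 6·(1), so 6 | h(1).
Suppose the result is true for n = m, i.e. 6 | h(m). Then
h(m+1) − h(m) = (m+1)·(m+2)·(m+3) − m·(m+1)·(m+2) = (m+1)·(m+2)·[(m+3) − m] = 3·(m+1)·(m+2). The product of 2 consecutive integers is divisible by (2)! = 2, so h(m+1) − h(m) is divisible by 3·2 = 6. By the inductive hypothesis 6 | h(m), hence 6 | h(m+1).
Hence, by induction on n, the claim holds for every n ≥ 1.
Therefore the largest such d is 6.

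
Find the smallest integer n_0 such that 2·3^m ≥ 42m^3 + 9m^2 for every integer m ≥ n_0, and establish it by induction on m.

At m = 8: 13122 < 22080, so the inequality fails and n_0 ≥ 9. We prove 2·3^m ≥ 42m^3 + 9m^2 for all m ≥ 9.
Base step (m = 9): 2·3^m = 39366 and 42m^3 + 9m^2 = 31347, so 39366 ≥ 31347.
Inductive step: assume the claim holds for m = p, so 2·3^p ≥ 42p^3 + 9p^2.
Then 2·3^(p + 1) = 3·(2·3^p) ≥ 3·(42p^3 + 9p^2).
Also, for p ≥ 9 we have 3·(42p^3 + 9p^2) ≥ 42(p+1)^3 + 9(p+1)^2, since 3·(42p^3 + 9p^2) − (42(p+1)^3 + 9(p+1)^2) = 84p^3 - 108p^2 - 144p - 51, which is nonnegative for all p ≥ 9.
Combining, 2·3^(p + 1) ≥ 42(p+1)^3 + 9(p+1)^2.
Hence, by induction on m, the claim holds for every m ≥ 9.
Hence the smallest such n_0 is 9.

n_0 = 9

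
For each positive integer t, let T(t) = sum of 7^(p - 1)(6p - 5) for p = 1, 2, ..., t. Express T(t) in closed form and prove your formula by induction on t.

T(t) = 7^t(t - 1) + 1

We claim T(t) = 7^t(t - 1) + 1 for all t ≥ 1.
For the base case t = 1: T(1) = 1, and the closed form gives 1. They agree.
Suppose the result is true for t = p, so T(p) = 7^p(p - 1) + 1.
Then T(p+1) = T(p) + (7^p(6p + 1)) = (7^p(p - 1) + 1) + (7^p(6p + 1)).
Simplifying, T(p+1) = 7^(p + 1)p + 1 = 7^(p+1)((p+1) - 1) + 1,
which is the closed form with t = p+1.
This completes the induction.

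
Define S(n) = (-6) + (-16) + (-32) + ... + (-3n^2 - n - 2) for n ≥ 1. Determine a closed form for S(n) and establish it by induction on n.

S(n) = -n(n^2 + 2n + 3)

We claim S(n) = -n(n^2 + 2n + 3) for all n ≥ 1.
When n = 1: S(1) = -6, and the closed form gives -6. They agree.
Inductive step: suppose the statement holds for some p ≥ 1, so S(p) = p(-p^2 - 2p - 3).
Then S(p+1) = S(p) + (-p - 3(p + 1)^2 - 3) = (p(-p^2 - 2p - 3)) + (-p - 3(p + 1)^2 - 3).
Simplifying, S(p+1) = -(p + 1)(p^2 + 4p + 6) = -(p+1)((p+1)^2 + 2(p+1) + 3),
which is the closed form with n = p+1.
By induction, the statement is established for all n ≥ 1.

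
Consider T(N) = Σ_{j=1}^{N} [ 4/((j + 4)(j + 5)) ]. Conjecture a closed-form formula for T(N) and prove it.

T(N) = 4N/(5(N + 5))

We claim T(N) = 4N/(5(N + 5)) for all N ≥ 1.
When N = 1: T(1) = 2/15, and the closed form gives 2/15. They agree.
For the inductive step, assume it holds for an arbitrary j ≥ 1, so T(j) = 4j/(5(j + 5)).
Then T(j+1) = T(j) + (4/((j + 5)(j + 6))) = (4j/(5(j + 5))) + (4/((j + 5)(j + 6))).
Simplifying, T(j+1) = 4(j + 1)/(5(j + 6)) = 4(j+1)/(5((j+1) + 5)),
which is the closed form with N = j+1.
By induction, the statement is established for all N ≥ 1.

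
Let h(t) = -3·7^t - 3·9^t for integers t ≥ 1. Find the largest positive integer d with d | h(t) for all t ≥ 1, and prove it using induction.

d = 6

Computing the first values: h(1) = -48 and h(2) = -390; gcd(-48, -390) = 6, so d ≤ 6.
We prove 6 | -3·7^t - 3·9^t for all t ≥ 1 by induction on t.
For the base case t = 1: h(1) = -48 = 6·(-8), so 6 | h(1).
Suppose the result is true for t = j, i.e. 6 | h(j). Then
h(j+1) − 9·h(j) = (-3·7^(j+1) - 3·9^(j+1)) − 9·(-3·7^j - 3·9^j) = (-3)·7^j·(7 − 9) = (6)·7^j. Since 6 | h(j) by the inductive hypothesis, 6 | 9·h(j); and 6 | 6 since 6 = 6·1. Therefore 6 | h(j+1).
Hence, by induction on t, the claim holds for every t ≥ 1.
Therefore the largest such d is 6.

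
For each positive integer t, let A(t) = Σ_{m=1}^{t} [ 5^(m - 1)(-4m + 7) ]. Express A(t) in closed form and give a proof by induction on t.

A(t) = 5^t(-t + 2) - 2

We claim A(t) = 5^t(-t + 2) - 2 for all t ≥ 1.
Base case (t = 1): A(1) = 3, and the closed form gives 3. They agree.
Suppose the result is true for t = m, so A(m) = 5^m(-m + 2) - 2.
Then A(m+1) = A(m) + (5^m(-4m + 3)) = (5^m(-m + 2) - 2) + (5^m(-4m + 3)).
Simplifying, A(m+1) = -5^(m + 1)m + 5^(m + 1) - 2 = 5^(m+1)(-(m+1) + 2) - 2,
which is the closed form with t = m+1.
Hence, by induction on t, the claim holds for every t ≥ 1.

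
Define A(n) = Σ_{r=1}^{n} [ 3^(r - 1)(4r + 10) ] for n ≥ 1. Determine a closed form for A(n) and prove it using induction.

We claim A(n) = 2·3^n(n + 2) - 4 for all n ≥ 1.
Base case (n = 1): A(1) = 14, and the closed form gives 14. They agree.
Inductive step: assume the claim holds for n = r, so A(r) = 2·3^r(r + 2) - 4.
Then A(r+1) = A(r) + (3^r(4r + 14)) = (2·3^r(r + 2) - 4) + (3^r(4r + 14)).
Simplifying, A(r+1) = 6·3^r·r + 18·3^r - 4 = 2·3^(r+1)((r+1) + 2) - 4,
which is the closed form with n = r+1.
Hence, by induction on n, the claim holds for every n ≥ 1.

A(n) = 2·3^n(n + 2) - 4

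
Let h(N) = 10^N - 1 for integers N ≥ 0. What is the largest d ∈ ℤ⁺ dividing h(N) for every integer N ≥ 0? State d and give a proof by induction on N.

Computing the first values: h(0) = 0 and h(1) = 9; gcd(0, 9) = 9, so d ≤ 9.
We prove 9 | 10^N - 1 for all N ≥ 0 by induction on N.
Base step (N = 0): h(0) = 0 = 9·(0), so 9 | h(0).
For the inductive step, assume it holds for an arbitrary k ≥ 0, i.e. 9 | h(k). Then
h(k+1) = 10^(k+1) - 1 = 10·(10^k - 1) + 9 = 10·h(k) + 9. The first term is divisible by 9 by the inductive hypothesis, and 9 is divisible by 9. Hence 9 | h(k+1).
This completes the induction.
Therefore the largest such d is 9.

d = 9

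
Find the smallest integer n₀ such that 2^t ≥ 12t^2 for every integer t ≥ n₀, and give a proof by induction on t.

n₀ = 11

At t = 10: 1024 < 1200, so the inequality fails and n₀ ≥ 11. We prove 2^t ≥ 12t^2 for all t ≥ 11.
For the base case t = 11: 2^t = 2048 and 12t^2 = 1452, so 2048 ≥ 1452.
Suppose the result is true for t = m, so 2^m ≥ 12m^2.
Then 2^(m + 1) = 2·(2^m) ≥ 2·(12m^2).
Also, for m ≥ 11 we have 2·(12m^2) ≥ 12(m+1)^2, since 2 ≥ (1 + 1/m)^2 for all m ≥ 11.
Combining, 2^(m + 1) ≥ 12(m+1)^2.
By induction, the statement is established for all t ≥ 11.
Hence the smallest such n₀ is 11.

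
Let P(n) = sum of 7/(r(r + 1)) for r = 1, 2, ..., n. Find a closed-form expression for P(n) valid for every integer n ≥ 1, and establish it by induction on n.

We claim P(n) = 7n/(n + 1) for all n ≥ 1.
Base case (n = 1): P(1) = 7/2, and the closed form gives 7/2. They agree.
Suppose the result is true for n = r, so P(r) = 7r/(r + 1).
Then P(r+1) = P(r) + (7/((r + 1)(r + 2))) = (7r/(r + 1)) + (7/((r + 1)(r + 2))).
Simplifying, P(r+1) = 7(r + 1)/(r + 2) = 7(r+1)/((r+1) + 1),
which is the closed form with n = r+1.
By the principle of mathematical induction, the result holds for all n ≥ 1.

P(n) = 7n/(n + 1)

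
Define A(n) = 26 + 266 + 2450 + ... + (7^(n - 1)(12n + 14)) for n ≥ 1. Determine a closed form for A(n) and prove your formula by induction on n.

A(n) = 2·7^n(n + 1) - 2

We claim A(n) = 2·7^n(n + 1) - 2 for all n ≥ 1.
Base case (n = 1): A(1) = 26, and the closed form gives 26. They agree.
Suppose the result is true for n = r, so A(r) = 2·7^r(r + 1) - 2.
Then A(r+1) = A(r) + (7^r(12r + 26)) = (2·7^r(r + 1) - 2) + (7^r(12r + 26)).
Simplifying, A(r+1) = 14·7^r·r + 28·7^r - 2 = 2·7^(r+1)((r+1) + 1) - 2,
which is the closed form with n = r+1.
By induction, the statement is established for all n ≥ 1.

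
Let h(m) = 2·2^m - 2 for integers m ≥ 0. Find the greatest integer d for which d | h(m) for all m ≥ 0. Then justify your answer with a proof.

d = 2

Computing the first values: h(0) = 0 and h(1) = 2; gcd(0, 2) = 2, so d ≤ 2.
We prove 2 | 2·2^m - 2 for all m ≥ 0 by induction on m.
For the base case m = 0: h(0) = 0 = 2·(0), so 2 | h(0).
Suppose the result is true for m = r, i.e. 2 | h(r). Then
h(r+1) = 2·2^(r+1) - 2 = 2·(2·2^r - 2) + 2 = 2·h(r) + 2. The first term is divisible by 2 by the inductive hypothesis, and 2 is divisible by 2. Hence 2 | h(r+1).
By induction, the statement is established for all m ≥ 0.
Therefore the largest such d is 2.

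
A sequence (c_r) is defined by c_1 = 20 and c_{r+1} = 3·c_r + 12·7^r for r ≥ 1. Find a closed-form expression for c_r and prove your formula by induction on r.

Computing the first terms: c_1 = 20, c_2 = 144, c_3 = 1020. This suggests c_r = -3^(r - 1) + 3·7^r.
Base step (r = 1): the formula gives 20 = 20 = c_1.
Inductive step: suppose the statement holds for some k ≥ 1, so c_k = -3^(k - 1) + 3·7^k.
Then c_{k+1} = 3·c_k + 12·7^k = 3·(-3^(k - 1) + 3·7^k) + 12·7^k = -3^k + 3·7^(k + 1) = -3^((k+1) - 1) + 3·7^(k+1),
which is the claimed formula at r = k+1.
This completes the induction.

c_r = -3^(r - 1) + 3·7^r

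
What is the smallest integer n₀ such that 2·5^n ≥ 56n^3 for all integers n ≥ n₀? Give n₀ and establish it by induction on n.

n₀ = 6

At n = 5: 6250 < 7000, so the inequality fails and n₀ ≥ 6. We prove 2·5^n ≥ 56n^3 for all n ≥ 6.
For the base case n = 6: 2·5^n = 31250 and 56n^3 = 12096, so 31250 ≥ 12096.
Inductive step: suppose the statement holds for some k ≥ 6, so 2·5^k ≥ 56k^3.
Then 2·5^(k + 1) = 5·(2·5^k) ≥ 5·(56k^3).
Also, for k ≥ 6 we have 5·(56k^3) ≥ 56(k+1)^3, since 5 ≥ (1 + 1/k)^3 for all k ≥ 6.
Combining, 2·5^(k + 1) ≥ 56(k+1)^3.
By the principle of mathematical induction, the result holds for all n ≥ 6.
Hence the smallest such n₀ is 6.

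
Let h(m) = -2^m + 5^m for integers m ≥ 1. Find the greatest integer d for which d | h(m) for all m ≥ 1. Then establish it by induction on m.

d = 3

Computing the first values: h(1) = 3 and h(2) = 21; gcd(3, 21) = 3, so d ≤ 3.
We prove 3 | -2^m + 5^m for all m ≥ 1 by induction on m.
For the base case m = 1: h(1) = 3 = 3·(1), so 3 | h(1).
For the inductive step, assume it holds for an arbitrary i ≥ 1, i.e. 3 | h(i). Then
5^{i+1} − 2^{i+1} = 5·5^i − 2·2^i = 5·(5^i − 2^i) + (3)·2^i. The first term is divisible by 3 by the inductive hypothesis, and the second term (3)·2^i is divisible by 3 since 3 | 3. Hence 3 | h(i+1).
This completes the induction.
Therefore the largest such d is 3.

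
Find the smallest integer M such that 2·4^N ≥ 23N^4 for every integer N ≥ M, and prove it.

M = 8

At N = 7: 32768 < 55223, so the inequality fails and M ≥ 8. We prove 2·4^N ≥ 23N^4 for all N ≥ 8.
For the base case N = 8: 2·4^N = 131072 and 23N^4 = 94208, so 131072 ≥ 94208.
For the inductive step, assume it holds for an arbitrary j ≥ 8, so 2·4^j ≥ 23j^4.
Then 2·4^(j + 1) = 4·(2·4^j) ≥ 4·(23j^4).
Also, for j ≥ 8 we have 4·(23j^4) ≥ 23(j+1)^4, since 4 ≥ (1 + 1/j)^4 for all j ≥ 8.
Combining, 2·4^(j + 1) ≥ 23(j+1)^4.
Hence, by induction on N, the claim holds for every N ≥ 8.
Hence the smallest such M is 8.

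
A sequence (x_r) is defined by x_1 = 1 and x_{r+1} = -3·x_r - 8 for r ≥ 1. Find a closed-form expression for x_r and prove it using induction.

Computing the first terms: x_1 = 1, x_2 = -11, x_3 = 25. This suggests x_r = -(-3)^r - 2.
Base step (r = 1): the formula gives 1 = 1 = x_1.
Inductive step: assume the claim holds for r = i, so x_i = -(-3)^i - 2.
Then x_{i+1} = -3·x_i - 8 = -3·(-(-3)^i - 2) - 8 = -(-3)^(i + 1) - 2,
which is the claimed formula at r = i+1.
This completes the induction.

x_r = -(-3)^r - 2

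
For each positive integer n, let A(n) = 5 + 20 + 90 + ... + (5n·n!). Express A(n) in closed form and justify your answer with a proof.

We claim A(n) = (5n + 5)n! - 5 for all n ≥ 1.
When n = 1: A(1) = 5, and the closed form gives 5. They agree.
Inductive step: suppose the statement holds for some m ≥ 1, so A(m) = (5m + 5)m! - 5.
Then A(m+1) = A(m) + (5(m + 1)(m + 1)!) = ((5m + 5)m! - 5) + (5(m + 1)(m + 1)!).
Simplifying, A(m+1) = (5(m+1) + 5)(m+1)! - 5,
which is the closed form with n = m+1.
This completes the induction.

A(n) = (5n + 5)n! - 5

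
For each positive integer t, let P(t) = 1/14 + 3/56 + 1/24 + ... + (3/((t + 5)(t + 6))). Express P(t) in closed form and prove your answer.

We claim P(t) = t/(2(t + 6)) for all t ≥ 1.
When t = 1: P(1) = 1/14, and the closed form gives 1/14. They agree.
Inductive step: assume the claim holds for t = k, so P(k) = k/(2(k + 6)).
Then P(k+1) = P(k) + (3/((k + 6)(k + 7))) = (k/(2(k + 6))) + (3/((k + 6)(k + 7))).
Simplifying, P(k+1) = (k + 1)/(2(k + 7)) = (k+1)/(2((k+1) + 6)),
which is the closed form with t = k+1.
This completes the induction.

P(t) = t/(2(t + 6))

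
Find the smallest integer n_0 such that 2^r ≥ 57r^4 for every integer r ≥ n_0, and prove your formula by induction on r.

n_0 = 25

At r = 24: 16777216 < 18911232, so the inequality fails and n_0 ≥ 25. We prove 2^r ≥ 57r^4 for all r ≥ 25.
For the base case r = 25: 2^r = 33554432 and 57r^4 = 22265625, so 33554432 ≥ 22265625.
Inductive step: suppose the statement holds for some m ≥ 25, so 2^m ≥ 57m^4.
Then 2^(m + 1) = 2·(2^m) ≥ 2·(57m^4).
Also, for m ≥ 25 we have 2·(57m^4) ≥ 57(m+1)^4, since 2 ≥ (1 + 1/m)^4 for all m ≥ 25.
Combining, 2^(m + 1) ≥ 57(m+1)^4.
This completes the induction.
Hence the smallest such n_0 is 25.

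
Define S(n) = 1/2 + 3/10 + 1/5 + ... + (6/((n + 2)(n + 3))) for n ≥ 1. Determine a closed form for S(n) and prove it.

We claim S(n) = 2n/(n + 3) for all n ≥ 1.
Base case (n = 1): S(1) = 1/2, and the closed form gives 1/2. They agree.
For the inductive step, assume it holds for an arbitrary k ≥ 1, so S(k) = 2k/(k + 3).
Then S(k+1) = S(k) + (6/((k + 3)(k + 4))) = (2k/(k + 3)) + (6/((k + 3)(k + 4))).
Simplifying, S(k+1) = 2(k + 1)/(k + 4) = 2(k+1)/((k+1) + 3),
which is the closed form with n = k+1.
By the principle of mathematical induction, the result holds for all n ≥ 1.

S(n) = 2n/(n + 3)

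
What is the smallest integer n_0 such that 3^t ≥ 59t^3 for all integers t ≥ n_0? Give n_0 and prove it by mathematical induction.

At t = 9: 19683 < 43011, so the inequality fails and n_0 ≥ 10. We prove 3^t ≥ 59t^3 for all t ≥ 10.
Base case (t = 10): 3^t = 59049 and 59t^3 = 59000, so 59049 ≥ 59000.
Inductive step: suppose the statement holds for some p ≥ 10, so 3^p ≥ 59p^3.
Then 3^(p + 1) = 3·(3^p) ≥ 3·(59p^3).
Also, for p ≥ 10 we have 3·(59p^3) ≥ 59(p+1)^3, since 3 ≥ (1 + 1/p)^3 for all p ≥ 10.
Combining, 3^(p + 1) ≥ 59(p+1)^3.
Hence, by induction on t, the claim holds for every t ≥ 10.
Hence the smallest such n_0 is 10.

n_0 = 10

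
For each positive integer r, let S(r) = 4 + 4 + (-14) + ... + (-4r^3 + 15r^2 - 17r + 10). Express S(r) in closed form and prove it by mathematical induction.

S(r) = -r(r^3 - 3r^2 + 2r - 4)

We claim S(r) = -r(r^3 - 3r^2 + 2r - 4) for all r ≥ 1.
Base case (r = 1): S(1) = 4, and the closed form gives 4. They agree.
Inductive step: suppose the statement holds for some p ≥ 1, so S(p) = p(-p^3 + 3p^2 - 2p + 4).
Then S(p+1) = S(p) + (-4p^3 + 3p^2 + p + 4) = (p(-p^3 + 3p^2 - 2p + 4)) + (-4p^3 + 3p^2 + p + 4).
Simplifying, S(p+1) = -(p + 1)(p^3 - p - 4) = -(p+1)((p+1)^3 - 3(p+1)^2 + 2(p+1) - 4),
which is the closed form with r = p+1.
By induction, the statement is established for all r ≥ 1.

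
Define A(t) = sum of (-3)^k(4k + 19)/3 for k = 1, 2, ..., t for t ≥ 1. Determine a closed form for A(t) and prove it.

A(t) = (-3)^t(t + 5) - 5

We claim A(t) = (-3)^t(t + 5) - 5 for all t ≥ 1.
When t = 1: A(1) = -23, and the closed form gives -23. They agree.
Inductive step: suppose the statement holds for some k ≥ 1, so A(k) = (-3)^k(k + 5) - 5.
Then A(k+1) = A(k) + ((-3)^k(-4k - 23)) = ((-3)^k(k + 5) - 5) + ((-3)^k(-4k - 23)).
Simplifying, A(k+1) = -3(-3)^k·k - 18(-3)^k - 5 = (-3)^(k+1)((k+1) + 5) - 5,
which is the closed form with t = k+1.
Hence, by induction on t, the claim holds for every t ≥ 1.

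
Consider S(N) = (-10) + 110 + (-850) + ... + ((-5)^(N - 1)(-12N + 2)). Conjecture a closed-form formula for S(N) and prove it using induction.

We claim S(N) = 2(-5)^N·N for all N ≥ 1.
When N = 1: S(1) = -10, and the closed form gives -10. They agree.
Suppose the result is true for N = j, so S(j) = 2(-5)^j·j.
Then S(j+1) = S(j) + ((-5)^j(-12j - 10)) = (2(-5)^j·j) + ((-5)^j(-12j - 10)).
Simplifying, S(j+1) = (-5)^(j + 1)(2j + 2) = 2(-5)^(j+1)·(j+1),
which is the closed form with N = j+1.
Hence, by induction on N, the claim holds for every N ≥ 1.

S(N) = 2(-5)^N·N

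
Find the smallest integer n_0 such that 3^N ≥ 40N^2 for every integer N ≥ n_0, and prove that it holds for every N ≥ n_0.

At N = 6: 729 < 1440, so the inequality fails and n_0 ≥ 7. We prove 3^N ≥ 40N^2 for all N ≥ 7.
Base step (N = 7): 3^N = 2187 and 40N^2 = 1960, so 2187 ≥ 1960.
Inductive step: suppose the statement holds for some p ≥ 7, so 3^p ≥ 40p^2.
Then 3^(p + 1) = 3·(3^p) ≥ 3·(40p^2).
Also, for p ≥ 7 we have 3·(40p^2) ≥ 40(p+1)^2, since 3 ≥ (1 + 1/p)^2 for all p ≥ 7.
Combining, 3^(p + 1) ≥ 40(p+1)^2.
By the principle of mathematical induction, the result holds for all N ≥ 7.
Hence the smallest such n_0 is 7.

n_0 = 7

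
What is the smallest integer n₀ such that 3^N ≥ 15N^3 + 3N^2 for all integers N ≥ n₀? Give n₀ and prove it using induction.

At N = 8: 6561 < 7872, so the inequality fails and n₀ ≥ 9. We prove 3^N ≥ 15N^3 + 3N^2 for all N ≥ 9.
Base case (N = 9): 3^N = 19683 and 15N^3 + 3N^2 = 11178, so 19683 ≥ 11178.
Suppose the result is true for N = p, so 3^p ≥ 15p^3 + 3p^2.
Then 3^(p + 1) = 3·(3^p) ≥ 3·(15p^3 + 3p^2).
Also, for p ≥ 9 we have 3·(15p^3 + 3p^2) ≥ 15(p+1)^3 + 3(p+1)^2, since 3·(15p^3 + 3p^2) − (15(p+1)^3 + 3(p+1)^2) = 30p^3 - 39p^2 - 51p - 18, which is nonnegative for all p ≥ 9.
Combining, 3^(p + 1) ≥ 15(p+1)^3 + 3(p+1)^2.
By the principle of mathematical induction, the result holds for all N ≥ 9.
Hence the smallest such n₀ is 9.

n₀ = 9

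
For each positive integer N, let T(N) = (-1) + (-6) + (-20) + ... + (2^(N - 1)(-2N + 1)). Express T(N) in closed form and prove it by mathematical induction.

T(N) = 2^N(-2N + 3) - 3

We claim T(N) = 2^N(-2N + 3) - 3 for all N ≥ 1.
Base case (N = 1): T(1) = -1, and the closed form gives -1. They agree.
Inductive step: suppose the statement holds for some p ≥ 1, so T(p) = 2^p(-2p + 3) - 3.
Then T(p+1) = T(p) + (2^p(-2p - 1)) = (2^p(-2p + 3) - 3) + (2^p(-2p - 1)).
Simplifying, T(p+1) = 2^(p + 1) - 2^(p + 2)p - 3 = 2^(p+1)(-2(p+1) + 3) - 3,
which is the closed form with N = p+1.
By the principle of mathematical induction, the result holds for all N ≥ 1.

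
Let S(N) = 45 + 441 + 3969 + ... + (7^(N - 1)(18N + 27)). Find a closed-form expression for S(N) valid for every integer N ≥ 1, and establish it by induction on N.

We claim S(N) = 7^N(3N + 4) - 4 for all N ≥ 1.
Base step (N = 1): S(1) = 45, and the closed form gives 45. They agree.
For the inductive step, assume it holds for an arbitrary k ≥ 1, so S(k) = 7^k(3k + 4) - 4.
Then S(k+1) = S(k) + (7^k(18k + 45)) = (7^k(3k + 4) - 4) + (7^k(18k + 45)).
Simplifying, S(k+1) = 21·7^k·k + 49·7^k - 4 = 7^(k+1)(3(k+1) + 4) - 4,
which is the closed form with N = k+1.
By induction, the statement is established for all N ≥ 1.

S(N) = 7^N(3N + 4) - 4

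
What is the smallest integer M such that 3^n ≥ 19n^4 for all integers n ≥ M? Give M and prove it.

M = 12

At n = 11: 177147 < 278179, so the inequality fails and M ≥ 12. We prove 3^n ≥ 19n^4 for all n ≥ 12.
Base step (n = 12): 3^n = 531441 and 19n^4 = 393984, so 531441 ≥ 393984.
Inductive step: assume the claim holds for n = k, so 3^k ≥ 19k^4.
Then 3^(k + 1) = 3·(3^k) ≥ 3·(19k^4).
Also, for k ≥ 12 we have 3·(19k^4) ≥ 19(k+1)^4, since 3 ≥ (1 + 1/k)^4 for all k ≥ 12.
Combining, 3^(k + 1) ≥ 19(k+1)^4.
Hence, by induction on n, the claim holds for every n ≥ 12.
Hence the smallest such M is 12.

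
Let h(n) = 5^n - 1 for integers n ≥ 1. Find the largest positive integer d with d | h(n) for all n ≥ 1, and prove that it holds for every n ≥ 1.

d = 4

Computing the first values: h(1) = 4 and h(2) = 24; gcd(4, 24) = 4, so d ≤ 4.
We prove 4 | 5^n - 1 for all n ≥ 1 by induction on n.
When n = 1: h(1) = 4 = 4·(1), so 4 | h(1).
Suppose the result is true for n = m, i.e. 4 | h(m). Then
5^{m+1} − 1^{m+1} = 5·5^m − 1·1^m = 5·(5^m − 1^m) + (4)·1^m. The first term is divisible by 4 by the inductive hypothesis, and the second term (4)·1^m is divisible by 4 since 4 | 4. Hence 4 | h(m+1).
By induction, the statement is established for all n ≥ 1.
Therefore the largest such d is 4.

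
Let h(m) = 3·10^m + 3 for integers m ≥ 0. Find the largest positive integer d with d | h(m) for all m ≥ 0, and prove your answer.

d = 3

Computing the first values: h(0) = 6 and h(1) = 33; gcd(6, 33) = 3, so d ≤ 3.
We prove 3 | 3·10^m + 3 for all m ≥ 0 by induction on m.
When m = 0: h(0) = 6 = 3·(2), so 3 | h(0).
Suppose the result is true for m = p, i.e. 3 | h(p). Then
h(p+1) = 3·10^(p+1) + 3 = 10·(3·10^p + 3) - 27 = 10·h(p) - 27. The first term is divisible by 3 by the inductive hypothesis, and -27 is divisible by 3. Hence 3 | h(p+1).
By the principle of mathematical induction, the result holds for all m ≥ 0.
Therefore the largest such d is 3.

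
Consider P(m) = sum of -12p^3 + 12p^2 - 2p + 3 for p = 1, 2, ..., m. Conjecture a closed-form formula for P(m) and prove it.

We claim P(m) = -m(3m^3 + 2m^2 - 2m - 4) for all m ≥ 1.
Base case (m = 1): P(1) = 1, and the closed form gives 1. They agree.
Suppose the result is true for m = p, so P(p) = p(-3p^3 - 2p^2 + 2p + 4).
Then P(p+1) = P(p) + (-12p^3 - 24p^2 - 14p + 1) = (p(-3p^3 - 2p^2 + 2p + 4)) + (-12p^3 - 24p^2 - 14p + 1).
Simplifying, P(p+1) = -(p + 1)(3p^3 + 11p^2 + 11p - 1) = -(p+1)(3(p+1)^3 + 2(p+1)^2 - 2(p+1) - 4),
which is the closed form with m = p+1.
By induction, the statement is established for all m ≥ 1.

P(m) = -m(3m^3 + 2m^2 - 2m - 4)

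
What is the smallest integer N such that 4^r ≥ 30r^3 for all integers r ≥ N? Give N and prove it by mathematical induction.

At r = 6: 4096 < 6480, so the inequality fails and N ≥ 7. We prove 4^r ≥ 30r^3 for all r ≥ 7.
Base step (r = 7): 4^r = 16384 and 30r^3 = 10290, so 16384 ≥ 10290.
For the inductive step, assume it holds for an arbitrary p ≥ 7, so 4^p ≥ 30p^3.
Then 4^(p + 1) = 4·(4^p) ≥ 4·(30p^3).
Also, for p ≥ 7 we have 4·(30p^3) ≥ 30(p+1)^3, since 4 ≥ (1 + 1/p)^3 for all p ≥ 7.
Combining, 4^(p + 1) ≥ 30(p+1)^3.
By induction, the statement is established for all r ≥ 7.
Hence the smallest such N is 7.

N = 7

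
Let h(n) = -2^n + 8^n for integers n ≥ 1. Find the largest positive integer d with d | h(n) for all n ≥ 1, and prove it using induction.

Computing the first values: h(1) = 6 and h(2) = 60; gcd(6, 60) = 6, so d ≤ 6.
We prove 6 | -2^n + 8^n for all n ≥ 1 by induction on n.
Base step (n = 1): h(1) = 6 = 6·(1), so 6 | h(1).
Suppose the result is true for n = k, i.e. 6 | h(k). Then
8^{k+1} − 2^{k+1} = 8·8^k − 2·2^k = 8·(8^k − 2^k) + (6)·2^k. The first term is divisible by 6 by the inductive hypothesis, and the second term (6)·2^k is divisible by 6 since 6 | 6. Hence 6 | h(k+1).
Hence, by induction on n, the claim holds for every n ≥ 1.
Therefore the largest such d is 6.

d = 6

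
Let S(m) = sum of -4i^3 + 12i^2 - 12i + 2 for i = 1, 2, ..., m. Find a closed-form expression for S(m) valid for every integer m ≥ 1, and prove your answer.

We claim S(m) = -m(m^3 - 2m^2 + m + 2) for all m ≥ 1.
For the base case m = 1: S(1) = -2, and the closed form gives -2. They agree.
Inductive step: suppose the statement holds for some i ≥ 1, so S(i) = i(-i^3 + 2i^2 - i - 2).
Then S(i+1) = S(i) + (-4i^3 - 2) = (i(-i^3 + 2i^2 - i - 2)) + (-4i^3 - 2).
Simplifying, S(i+1) = -(i + 1)(i^3 + i^2 + 2) = -(i+1)((i+1)^3 - 2(i+1)^2 + (i+1) + 2),
which is the closed form with m = i+1.
By the principle of mathematical induction, the result holds for all m ≥ 1.

S(m) = -m(m^3 - 2m^2 + m + 2)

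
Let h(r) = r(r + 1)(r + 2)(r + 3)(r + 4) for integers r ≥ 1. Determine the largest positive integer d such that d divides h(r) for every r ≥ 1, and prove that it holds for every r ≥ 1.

d = 120

Computing the first values: h(1) = 120 and h(2) = 720; gcd(120, 720) = 120, so d ≤ 120.
We prove 120 | r(r + 1)(r + 2)(r + 3)(r + 4) for all r ≥ 1 by induction on r.
When r = 1: h(1) = 120 = 120·(1), so 120 | h(1).
Inductive step: assume the claim holds for r = k, i.e. 120 | h(k). Then
h(k+1) − h(k) = (k+1)·(k+2)·(k+3)·(k+4)·(k+5) − k·(k+1)·(k+2)·(k+3)·(k+4) = (k+1)·(k+2)·(k+3)·(k+4)·[(k+5) − k] = 5·(k+1)·(k+2)·(k+3)·(k+4). The product of 4 consecutive integers is divisible by (4)! = 24, so h(k+1) − h(k) is divisible by 5·24 = 120. By the inductive hypothesis 120 | h(k), hence 120 | h(k+1).
Hence, by induction on r, the claim holds for every r ≥ 1.
Therefore the largest such d is 120.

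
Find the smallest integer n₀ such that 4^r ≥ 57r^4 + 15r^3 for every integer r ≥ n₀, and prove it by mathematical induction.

At r = 9: 262144 < 384912, so the inequality fails and n₀ ≥ 10. We prove 4^r ≥ 57r^4 + 15r^3 for all r ≥ 10.
When r = 10: 4^r = 1048576 and 57r^4 + 15r^3 = 585000, so 1048576 ≥ 585000.
Suppose the result is true for r = i, so 4^i ≥ 57i^4 + 15i^3.
Then 4^(i + 1) = 4·(4^i) ≥ 4·(57i^4 + 15i^3).
Also, for i ≥ 10 we have 4·(57i^4 + 15i^3) ≥ 57(i+1)^4 + 15(i+1)^3, since 4·(57i^4 + 15i^3) − (57(i+1)^4 + 15(i+1)^3) = 171i^4 - 183i^3 - 387i^2 - 273i - 72, which is nonnegative for all i ≥ 10.
Combining, 4^(i + 1) ≥ 57(i+1)^4 + 15(i+1)^3.
This completes the induction.
Hence the smallest such n₀ is 10.

n₀ = 10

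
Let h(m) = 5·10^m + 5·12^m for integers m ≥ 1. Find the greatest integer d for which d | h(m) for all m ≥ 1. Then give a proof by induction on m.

d = 10

Computing the first values: h(1) = 110 and h(2) = 1220; gcd(110, 1220) = 10, so d ≤ 10.
We prove 10 | 5·10^m + 5·12^m for all m ≥ 1 by induction on m.
For the base case m = 1: h(1) = 110 = 10·(11), so 10 | h(1).
Suppose the result is true for m = p, i.e. 10 | h(p). Then
h(p+1) − 12·h(p) = (5·10^(p+1) + 5·12^(p+1)) − 12·(5·10^p + 5·12^p) = (5)·10^p·(10 − 12) = (-10)·10^p. Since 10 | h(p) by the inductive hypothesis, 10 | 12·h(p); and 10 | -10 since -10 = 10·-1. Therefore 10 | h(p+1).
This completes the induction.
Therefore the largest such d is 10.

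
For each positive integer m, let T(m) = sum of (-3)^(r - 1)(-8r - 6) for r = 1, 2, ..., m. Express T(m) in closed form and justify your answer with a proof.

We claim T(m) = 2(-3)^m(m + 1) - 2 for all m ≥ 1.
Base case (m = 1): T(1) = -14, and the closed form gives -14. They agree.
Suppose the result is true for m = r, so T(r) = 2(-3)^r(r + 1) - 2.
Then T(r+1) = T(r) + ((-3)^r(-8r - 14)) = (2(-3)^r(r + 1) - 2) + ((-3)^r(-8r - 14)).
Simplifying, T(r+1) = -6(-3)^r·r - 12(-3)^r - 2 = 2(-3)^(r+1)((r+1) + 1) - 2,
which is the closed form with m = r+1.
By induction, the statement is established for all m ≥ 1.

T(m) = 2(-3)^m(m + 1) - 2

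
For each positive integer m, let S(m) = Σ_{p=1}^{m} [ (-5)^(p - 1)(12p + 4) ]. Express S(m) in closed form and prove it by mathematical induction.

We claim S(m) = -(-5)^m(2m + 1) + 1 for all m ≥ 1.
For the base case m = 1: S(1) = 16, and the closed form gives 16. They agree.
Inductive step: suppose the statement holds for some p ≥ 1, so S(p) = -(-5)^p(2p + 1) + 1.
Then S(p+1) = S(p) + ((-5)^p(12p + 16)) = (-(-5)^p(2p + 1) + 1) + ((-5)^p(12p + 16)).
Simplifying, S(p+1) = 10(-5)^p·p + 15(-5)^p + 1 = -(-5)^(p+1)(2(p+1) + 1) + 1,
which is the closed form with m = p+1.
By induction, the statement is established for all m ≥ 1.

S(m) = -(-5)^m(2m + 1) + 1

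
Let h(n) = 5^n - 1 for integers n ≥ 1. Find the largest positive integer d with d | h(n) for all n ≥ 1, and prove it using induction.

d = 4

Computing the first values: h(1) = 4 and h(2) = 24; gcd(4, 24) = 4, so d ≤ 4.
We prove 4 | 5^n - 1 for all n ≥ 1 by induction on n.
Base step (n = 1): h(1) = 4 = 4·(1), so 4 | h(1).
Inductive step: suppose the statement holds for some r ≥ 1, i.e. 4 | h(r). Then
5^{r+1} − 1^{r+1} = 5·5^r − 1·1^r = 5·(5^r − 1^r) + (4)·1^r. The first term is divisible by 4 by the inductive hypothesis, and the second term (4)·1^r is divisible by 4 since 4 | 4. Hence 4 | h(r+1).
By the principle of mathematical induction, the result holds for all n ≥ 1.
Therefore the largest such d is 4.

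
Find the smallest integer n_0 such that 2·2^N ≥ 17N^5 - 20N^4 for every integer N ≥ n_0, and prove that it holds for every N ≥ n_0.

At N = 26: 134217728 < 192843872, so the inequality fails and n_0 ≥ 27. We prove 2·2^N ≥ 17N^5 - 20N^4 for all N ≥ 27.
Base case (N = 27): 2·2^N = 268435456 and 17N^5 - 20N^4 = 233302599, so 268435456 ≥ 233302599.
Inductive step: assume the claim holds for N = p, so 2·2^p ≥ 17p^5 - 20p^4.
Then 2·2^(p + 1) = 2·(2·2^p) ≥ 2·(17p^5 - 20p^4).
Also, for p ≥ 27 we have 2·(17p^5 - 20p^4) ≥ 17(p+1)^5 - 20(p+1)^4, since 2·(17p^5 - 20p^4) − (17(p+1)^5 - 20(p+1)^4) = 17p^5 - 105p^4 - 90p^3 - 50p^2 - 5p + 3, which is nonnegative for all p ≥ 27.
Combining, 2·2^(p + 1) ≥ 17(p+1)^5 - 20(p+1)^4.
By induction, the statement is established for all N ≥ 27.
Hence the smallest such n_0 is 27.

n_0 = 27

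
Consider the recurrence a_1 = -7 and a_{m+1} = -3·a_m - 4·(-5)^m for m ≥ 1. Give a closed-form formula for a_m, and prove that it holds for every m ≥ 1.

Computing the first terms: a_1 = -7, a_2 = 41, a_3 = -223. This suggests a_m = -(-3)^m + 2(-5)^m.
When m = 1: the formula gives -7 = -7 = a_1.
Inductive step: assume the claim holds for m = i, so a_i = -(-3)^i + 2(-5)^i.
Then a_{i+1} = -3·a_i - 4·(-5)^i = -3·(-(-3)^i + 2(-5)^i) - 4·(-5)^i = -(-3)^(i + 1) + 2(-5)^(i + 1),
which is the claimed formula at m = i+1.
Hence, by induction on m, the claim holds for every m ≥ 1.

a_m = -(-3)^m + 2(-5)^m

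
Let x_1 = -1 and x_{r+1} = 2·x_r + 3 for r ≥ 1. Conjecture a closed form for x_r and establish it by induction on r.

Computing the first terms: x_1 = -1, x_2 = 1, x_3 = 5. This suggests x_r = 2^r - 3.
Base case (r = 1): the formula gives -1 = -1 = x_1.
For the inductive step, assume it holds for an arbitrary p ≥ 1, so x_p = 2^p - 3.
Then x_{p+1} = 2·x_p + 3 = 2·(2^p - 3) + 3 = 2^(p + 1) - 3,
which is the claimed formula at r = p+1.
By the principle of mathematical induction, the result holds for all r ≥ 1.

x_r = 2^r - 3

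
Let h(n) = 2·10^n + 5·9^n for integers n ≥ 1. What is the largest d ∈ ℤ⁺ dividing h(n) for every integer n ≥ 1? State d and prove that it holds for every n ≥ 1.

Computing the first values: h(1) = 65 and h(2) = 605; gcd(65, 605) = 5, so d ≤ 5.
We prove 5 | 2·10^n + 5·9^n for all n ≥ 1 by induction on n.
Base case (n = 1): h(1) = 65 = 5·(13), so 5 | h(1).
Inductive step: suppose the statement holds for some j ≥ 1, i.e. 5 | h(j). Then
h(j+1) − 10·h(j) = (2·10^(j+1) + 5·9^(j+1)) − 10·(2·10^j + 5·9^j) = (5)·9^j·(9 − 10) = (-5)·9^j. Since 5 | h(j) by the inductive hypothesis, 5 | 10·h(j); and 5 | -5 since -5 = 5·-1. Therefore 5 | h(j+1).
By the principle of mathematical induction, the result holds for all n ≥ 1.
Therefore the largest such d is 5.

d = 5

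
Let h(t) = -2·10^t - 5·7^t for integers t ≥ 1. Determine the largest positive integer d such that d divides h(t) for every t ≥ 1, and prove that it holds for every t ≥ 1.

Computing the first values: h(1) = -55 and h(2) = -445; gcd(-55, -445) = 5, so d ≤ 5.
We prove 5 | -2·10^t - 5·7^t for all t ≥ 1 by induction on t.
Base case (t = 1): h(1) = -55 = 5·(-11), so 5 | h(1).
Inductive step: suppose the statement holds for some i ≥ 1, i.e. 5 | h(i). Then
h(i+1) − 10·h(i) = (-2·10^(i+1) - 5·7^(i+1)) − 10·(-2·10^i - 5·7^i) = (-5)·7^i·(7 − 10) = (15)·7^i. Since 5 | h(i) by the inductive hypothesis, 5 | 10·h(i); and 5 | 15 since 15 = 5·3. Therefore 5 | h(i+1).
By induction, the statement is established for all t ≥ 1.
Therefore the largest such d is 5.

d = 5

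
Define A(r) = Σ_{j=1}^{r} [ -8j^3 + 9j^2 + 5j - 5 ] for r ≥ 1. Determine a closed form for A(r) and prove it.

We claim A(r) = -r(2r^3 + r^2 - 5r + 1) for all r ≥ 1.
Base case (r = 1): A(1) = 1, and the closed form gives 1. They agree.
Inductive step: suppose the statement holds for some j ≥ 1, so A(j) = j(-2j^3 - j^2 + 5j - 1).
Then A(j+1) = A(j) + (-8j^3 - 15j^2 - j + 1) = (j(-2j^3 - j^2 + 5j - 1)) + (-8j^3 - 15j^2 - j + 1).
Simplifying, A(j+1) = -(j + 1)(2j^3 + 7j^2 + 3j - 1) = -(j+1)(2(j+1)^3 + (j+1)^2 - 5(j+1) + 1),
which is the closed form with r = j+1.
Hence, by induction on r, the claim holds for every r ≥ 1.

A(r) = -r(2r^3 + r^2 - 5r + 1)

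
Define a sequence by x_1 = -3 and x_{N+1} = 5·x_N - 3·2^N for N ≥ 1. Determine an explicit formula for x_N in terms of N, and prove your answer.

Computing the first terms: x_1 = -3, x_2 = -21, x_3 = -117. This suggests x_N = 2^N - 5^N.
For the base case N = 1: the formula gives -3 = -3 = x_1.
Inductive step: suppose the statement holds for some k ≥ 1, so x_k = 2^k - 5^k.
Then x_{k+1} = 5·x_k - 3·2^k = 5·(2^k - 5^k) - 3·2^k = 2^(k + 1) - 5^(k + 1),
which is the claimed formula at N = k+1.
This completes the induction.

x_N = 2^N - 5^N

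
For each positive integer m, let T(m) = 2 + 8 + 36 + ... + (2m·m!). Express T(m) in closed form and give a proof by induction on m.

We claim T(m) = 2(m + 1)! - 2 for all m ≥ 1.
Base case (m = 1): T(1) = 2, and the closed form gives 2. They agree.
Inductive step: suppose the statement holds for some i ≥ 1, so T(i) = 2(i + 1)! - 2.
Then T(i+1) = T(i) + (2(i + 1)(i + 1)!) = (2(i + 1)! - 2) + (2(i + 1)(i + 1)!).
Simplifying, T(i+1) = 2((i+1) + 1)! - 2,
which is the closed form with m = i+1.
This completes the induction.

T(m) = 2(m + 1)! - 2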